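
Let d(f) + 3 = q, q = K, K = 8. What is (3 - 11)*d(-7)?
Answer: -40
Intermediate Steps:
q = 8
d(f) = 5 (d(f) = -3 + 8 = 5)
(3 - 11)*d(-7) = (3 - 11)*5 = -8*5 = -40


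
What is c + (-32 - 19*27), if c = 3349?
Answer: 2804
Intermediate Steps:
c + (-32 - 19*27) = 3349 + (-32 - 19*27) = 3349 + (-32 - 513) = 3349 - 545 = 2804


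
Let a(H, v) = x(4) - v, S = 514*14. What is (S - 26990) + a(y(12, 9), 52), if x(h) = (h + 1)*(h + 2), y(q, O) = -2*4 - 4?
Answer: -19816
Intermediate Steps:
S = 7196
y(q, O) = -12 (y(q, O) = -8 - 4 = -12)
x(h) = (1 + h)*(2 + h)
a(H, v) = 30 - v (a(H, v) = (2 + 4² + 3*4) - v = (2 + 16 + 12) - v = 30 - v)
(S - 26990) + a(y(12, 9), 52) = (7196 - 26990) + (30 - 1*52) = -19794 + (30 - 52) = -19794 - 22 = -19816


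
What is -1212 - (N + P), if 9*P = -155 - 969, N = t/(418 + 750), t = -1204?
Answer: -2854219/2628 ≈ -1086.1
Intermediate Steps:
N = -301/292 (N = -1204/(418 + 750) = -1204/1168 = -1204*1/1168 = -301/292 ≈ -1.0308)
P = -1124/9 (P = (-155 - 969)/9 = (1/9)*(-1124) = -1124/9 ≈ -124.89)
-1212 - (N + P) = -1212 - (-301/292 - 1124/9) = -1212 - 1*(-330917/2628) = -1212 + 330917/2628 = -2854219/2628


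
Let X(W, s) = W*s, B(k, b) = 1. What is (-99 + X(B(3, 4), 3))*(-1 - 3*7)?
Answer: 2112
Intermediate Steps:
(-99 + X(B(3, 4), 3))*(-1 - 3*7) = (-99 + 1*3)*(-1 - 3*7) = (-99 + 3)*(-1 - 21) = -96*(-22) = 2112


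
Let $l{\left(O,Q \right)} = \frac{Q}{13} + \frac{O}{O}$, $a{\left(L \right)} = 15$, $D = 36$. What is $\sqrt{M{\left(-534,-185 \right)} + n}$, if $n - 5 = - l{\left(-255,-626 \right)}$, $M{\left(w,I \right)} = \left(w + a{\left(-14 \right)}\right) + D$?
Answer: $\frac{i \sqrt{72813}}{13} \approx 20.757 i$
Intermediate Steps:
$l{\left(O,Q \right)} = 1 + \frac{Q}{13}$ ($l{\left(O,Q \right)} = Q \frac{1}{13} + 1 = \frac{Q}{13} + 1 = 1 + \frac{Q}{13}$)
$M{\left(w,I \right)} = 51 + w$ ($M{\left(w,I \right)} = \left(w + 15\right) + 36 = \left(15 + w\right) + 36 = 51 + w$)
$n = \frac{678}{13}$ ($n = 5 - \left(1 + \frac{1}{13} \left(-626\right)\right) = 5 - \left(1 - \frac{626}{13}\right) = 5 - - \frac{613}{13} = 5 + \frac{613}{13} = \frac{678}{13} \approx 52.154$)
$\sqrt{M{\left(-534,-185 \right)} + n} = \sqrt{\left(51 - 534\right) + \frac{678}{13}} = \sqrt{-483 + \frac{678}{13}} = \sqrt{- \frac{5601}{13}} = \frac{i \sqrt{72813}}{13}$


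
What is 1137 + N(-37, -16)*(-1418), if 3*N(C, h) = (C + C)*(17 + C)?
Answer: -2095229/3 ≈ -6.9841e+5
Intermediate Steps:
N(C, h) = 2*C*(17 + C)/3 (N(C, h) = ((C + C)*(17 + C))/3 = ((2*C)*(17 + C))/3 = (2*C*(17 + C))/3 = 2*C*(17 + C)/3)
1137 + N(-37, -16)*(-1418) = 1137 + ((2/3)*(-37)*(17 - 37))*(-1418) = 1137 + ((2/3)*(-37)*(-20))*(-1418) = 1137 + (1480/3)*(-1418) = 1137 - 2098640/3 = -2095229/3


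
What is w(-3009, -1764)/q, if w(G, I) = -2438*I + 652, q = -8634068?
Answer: -1075321/2158517 ≈ -0.49818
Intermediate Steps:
w(G, I) = 652 - 2438*I
w(-3009, -1764)/q = (652 - 2438*(-1764))/(-8634068) = (652 + 4300632)*(-1/8634068) = 4301284*(-1/8634068) = -1075321/2158517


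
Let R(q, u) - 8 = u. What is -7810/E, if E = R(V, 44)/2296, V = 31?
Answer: -4482940/13 ≈ -3.4484e+5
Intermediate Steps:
R(q, u) = 8 + u
E = 13/574 (E = (8 + 44)/2296 = 52*(1/2296) = 13/574 ≈ 0.022648)
-7810/E = -7810/13/574 = -7810*574/13 = -4482940/13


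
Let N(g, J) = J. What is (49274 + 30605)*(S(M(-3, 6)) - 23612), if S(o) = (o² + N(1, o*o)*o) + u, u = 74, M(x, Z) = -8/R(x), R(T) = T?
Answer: -50708946538/27 ≈ -1.8781e+9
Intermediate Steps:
M(x, Z) = -8/x
S(o) = 74 + o² + o³ (S(o) = (o² + (o*o)*o) + 74 = (o² + o²*o) + 74 = (o² + o³) + 74 = 74 + o² + o³)
(49274 + 30605)*(S(M(-3, 6)) - 23612) = (49274 + 30605)*((74 + (-8/(-3))² + (-8/(-3))³) - 23612) = 79879*((74 + (-8*(-⅓))² + (-8*(-⅓))³) - 23612) = 79879*((74 + (8/3)² + (8/3)³) - 23612) = 79879*((74 + 64/9 + 512/27) - 23612) = 79879*(2702/27 - 23612) = 79879*(-634822/27) = -50708946538/27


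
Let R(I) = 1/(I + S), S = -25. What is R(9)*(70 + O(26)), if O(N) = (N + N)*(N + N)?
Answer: -1387/8 ≈ -173.38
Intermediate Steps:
R(I) = 1/(-25 + I) (R(I) = 1/(I - 25) = 1/(-25 + I))
O(N) = 4*N**2 (O(N) = (2*N)*(2*N) = 4*N**2)
R(9)*(70 + O(26)) = (70 + 4*26**2)/(-25 + 9) = (70 + 4*676)/(-16) = -(70 + 2704)/16 = -1/16*2774 = -1387/8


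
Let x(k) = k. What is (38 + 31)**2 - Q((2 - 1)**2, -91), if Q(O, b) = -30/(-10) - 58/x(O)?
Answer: 4816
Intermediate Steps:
Q(O, b) = 3 - 58/O (Q(O, b) = -30/(-10) - 58/O = -30*(-1/10) - 58/O = 3 - 58/O)
(38 + 31)**2 - Q((2 - 1)**2, -91) = (38 + 31)**2 - (3 - 58/(2 - 1)**2) = 69**2 - (3 - 58/(1**2)) = 4761 - (3 - 58/1) = 4761 - (3 - 58*1) = 4761 - (3 - 58) = 4761 - 1*(-55) = 4761 + 55 = 4816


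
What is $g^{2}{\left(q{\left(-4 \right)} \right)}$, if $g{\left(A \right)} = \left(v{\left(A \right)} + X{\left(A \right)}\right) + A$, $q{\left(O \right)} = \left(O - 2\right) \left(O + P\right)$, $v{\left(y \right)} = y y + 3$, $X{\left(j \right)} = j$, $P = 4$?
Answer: $9$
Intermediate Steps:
$v{\left(y \right)} = 3 + y^{2}$ ($v{\left(y \right)} = y^{2} + 3 = 3 + y^{2}$)
$q{\left(O \right)} = \left(-2 + O\right) \left(4 + O\right)$ ($q{\left(O \right)} = \left(O - 2\right) \left(O + 4\right) = \left(-2 + O\right) \left(4 + O\right)$)
$g{\left(A \right)} = 3 + A^{2} + 2 A$ ($g{\left(A \right)} = \left(\left(3 + A^{2}\right) + A\right) + A = \left(3 + A + A^{2}\right) + A = 3 + A^{2} + 2 A$)
$g^{2}{\left(q{\left(-4 \right)} \right)} = \left(3 + \left(-8 + \left(-4\right)^{2} + 2 \left(-4\right)\right)^{2} + 2 \left(-8 + \left(-4\right)^{2} + 2 \left(-4\right)\right)\right)^{2} = \left(3 + \left(-8 + 16 - 8\right)^{2} + 2 \left(-8 + 16 - 8\right)\right)^{2} = \left(3 + 0^{2} + 2 \cdot 0\right)^{2} = \left(3 + 0 + 0\right)^{2} = 3^{2} = 9$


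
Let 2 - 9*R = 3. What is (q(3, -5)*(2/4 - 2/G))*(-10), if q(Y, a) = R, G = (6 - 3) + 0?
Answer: -5/27 ≈ -0.18519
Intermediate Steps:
R = -1/9 (R = 2/9 - 1/9*3 = 2/9 - 1/3 = -1/9 ≈ -0.11111)
G = 3 (G = 3 + 0 = 3)
q(Y, a) = -1/9
(q(3, -5)*(2/4 - 2/G))*(-10) = -(2/4 - 2/3)/9*(-10) = -(2*(1/4) - 2*1/3)/9*(-10) = -(1/2 - 2/3)/9*(-10) = -1/9*(-1/6)*(-10) = (1/54)*(-10) = -5/27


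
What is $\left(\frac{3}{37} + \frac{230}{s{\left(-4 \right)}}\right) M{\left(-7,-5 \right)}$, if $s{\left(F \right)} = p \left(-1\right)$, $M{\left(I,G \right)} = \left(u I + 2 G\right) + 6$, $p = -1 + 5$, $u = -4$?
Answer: $- \frac{50988}{37} \approx -1378.1$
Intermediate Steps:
$p = 4$
$M{\left(I,G \right)} = 6 - 4 I + 2 G$ ($M{\left(I,G \right)} = \left(- 4 I + 2 G\right) + 6 = 6 - 4 I + 2 G$)
$s{\left(F \right)} = -4$ ($s{\left(F \right)} = 4 \left(-1\right) = -4$)
$\left(\frac{3}{37} + \frac{230}{s{\left(-4 \right)}}\right) M{\left(-7,-5 \right)} = \left(\frac{3}{37} + \frac{230}{-4}\right) \left(6 - -28 + 2 \left(-5\right)\right) = \left(3 \cdot \frac{1}{37} + 230 \left(- \frac{1}{4}\right)\right) \left(6 + 28 - 10\right) = \left(\frac{3}{37} - \frac{115}{2}\right) 24 = \left(- \frac{4249}{74}\right) 24 = - \frac{50988}{37}$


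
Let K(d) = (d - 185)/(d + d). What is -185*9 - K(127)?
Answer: -211426/127 ≈ -1664.8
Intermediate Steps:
K(d) = (-185 + d)/(2*d) (K(d) = (-185 + d)/((2*d)) = (-185 + d)*(1/(2*d)) = (-185 + d)/(2*d))
-185*9 - K(127) = -185*9 - (-185 + 127)/(2*127) = -1665 - (-58)/(2*127) = -1665 - 1*(-29/127) = -1665 + 29/127 = -211426/127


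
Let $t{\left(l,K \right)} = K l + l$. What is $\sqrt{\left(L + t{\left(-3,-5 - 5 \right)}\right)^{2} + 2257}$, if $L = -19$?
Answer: $\sqrt{2321} \approx 48.177$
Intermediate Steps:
$t{\left(l,K \right)} = l + K l$
$\sqrt{\left(L + t{\left(-3,-5 - 5 \right)}\right)^{2} + 2257} = \sqrt{\left(-19 - 3 \left(1 - 10\right)\right)^{2} + 2257} = \sqrt{\left(-19 - -27\right)^{2} + 2257} = \sqrt{\left(-19 + 27\right)^{2} + 2257} = \sqrt{8^{2} + 2257} = \sqrt{64 + 2257} = \sqrt{2321}$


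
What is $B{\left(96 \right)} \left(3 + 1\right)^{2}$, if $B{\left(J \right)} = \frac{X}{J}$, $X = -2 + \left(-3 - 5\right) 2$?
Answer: $-3$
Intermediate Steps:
$X = -18$ ($X = -2 - 16 = -18$)
$B{\left(J \right)} = - \frac{18}{J}$
$B{\left(96 \right)} \left(3 + 1\right)^{2} = - \frac{18}{96} \left(3 + 1\right)^{2} = \left(-18\right) \frac{1}{96} \cdot 4^{2} = \left(- \frac{3}{16}\right) 16 = -3$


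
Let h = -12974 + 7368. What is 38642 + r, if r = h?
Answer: 33036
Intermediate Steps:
h = -5606
r = -5606
38642 + r = 38642 - 5606 = 33036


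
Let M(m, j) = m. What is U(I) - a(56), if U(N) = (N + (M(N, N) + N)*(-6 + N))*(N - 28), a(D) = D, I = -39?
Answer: -232613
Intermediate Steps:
U(N) = (-28 + N)*(N + 2*N*(-6 + N)) (U(N) = (N + (N + N)*(-6 + N))*(N - 28) = (N + (2*N)*(-6 + N))*(-28 + N) = (N + 2*N*(-6 + N))*(-28 + N) = (-28 + N)*(N + 2*N*(-6 + N)))
U(I) - a(56) = -39*(308 - 67*(-39) + 2*(-39)²) - 1*56 = -39*(308 + 2613 + 2*1521) - 56 = -39*(308 + 2613 + 3042) - 56 = -39*5963 - 56 = -232557 - 56 = -232613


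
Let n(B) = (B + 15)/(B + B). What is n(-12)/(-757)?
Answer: 1/6056 ≈ 0.00016513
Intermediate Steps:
n(B) = (15 + B)/(2*B) (n(B) = (15 + B)/((2*B)) = (15 + B)*(1/(2*B)) = (15 + B)/(2*B))
n(-12)/(-757) = ((½)*(15 - 12)/(-12))/(-757) = ((½)*(-1/12)*3)*(-1/757) = -⅛*(-1/757) = 1/6056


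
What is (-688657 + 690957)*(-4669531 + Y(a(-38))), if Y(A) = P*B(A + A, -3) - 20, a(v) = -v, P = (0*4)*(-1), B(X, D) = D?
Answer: -10739967300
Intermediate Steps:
P = 0 (P = 0*(-1) = 0)
Y(A) = -20 (Y(A) = 0*(-3) - 20 = 0 - 20 = -20)
(-688657 + 690957)*(-4669531 + Y(a(-38))) = (-688657 + 690957)*(-4669531 - 20) = 2300*(-4669551) = -10739967300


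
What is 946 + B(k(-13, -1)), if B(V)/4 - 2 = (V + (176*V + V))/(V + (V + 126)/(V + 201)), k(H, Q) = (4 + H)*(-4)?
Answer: 266090/161 ≈ 1652.7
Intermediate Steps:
k(H, Q) = -16 - 4*H
B(V) = 8 + 712*V/(V + (126 + V)/(201 + V)) (B(V) = 8 + 4*((V + (176*V + V))/(V + (V + 126)/(V + 201))) = 8 + 4*((V + 177*V)/(V + (126 + V)/(201 + V))) = 8 + 4*((178*V)/(V + (126 + V)/(201 + V))) = 8 + 4*(178*V/(V + (126 + V)/(201 + V))) = 8 + 712*V/(V + (126 + V)/(201 + V)))
946 + B(k(-13, -1)) = 946 + 8*(126 + 90*(-16 - 4*(-13))² + 18091*(-16 - 4*(-13)))/(126 + (-16 - 4*(-13))² + 202*(-16 - 4*(-13))) = 946 + 8*(126 + 90*(-16 + 52)² + 18091*(-16 + 52))/(126 + (-16 + 52)² + 202*(-16 + 52)) = 946 + 8*(126 + 90*36² + 18091*36)/(126 + 36² + 202*36) = 946 + 8*(126 + 90*1296 + 651276)/(126 + 1296 + 7272) = 946 + 8*(126 + 116640 + 651276)/8694 = 946 + 8*(1/8694)*768042 = 946 + 113784/161 = 266090/161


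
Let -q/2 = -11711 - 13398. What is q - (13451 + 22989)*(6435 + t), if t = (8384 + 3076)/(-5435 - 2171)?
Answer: -891371013946/3803 ≈ -2.3439e+8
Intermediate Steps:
t = -5730/3803 (t = 11460/(-7606) = 11460*(-1/7606) = -5730/3803 ≈ -1.5067)
q = 50218 (q = -2*(-11711 - 13398) = -2*(-25109) = 50218)
q - (13451 + 22989)*(6435 + t) = 50218 - (13451 + 22989)*(6435 - 5730/3803) = 50218 - 36440*24466575/3803 = 50218 - 1*891561993000/3803 = 50218 - 891561993000/3803 = -891371013946/3803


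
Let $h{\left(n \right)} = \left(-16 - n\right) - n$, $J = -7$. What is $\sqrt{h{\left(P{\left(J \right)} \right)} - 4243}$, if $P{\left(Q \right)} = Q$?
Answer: $i \sqrt{4245} \approx 65.154 i$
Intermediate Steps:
$h{\left(n \right)} = -16 - 2 n$
$\sqrt{h{\left(P{\left(J \right)} \right)} - 4243} = \sqrt{\left(-16 - -14\right) - 4243} = \sqrt{\left(-16 + 14\right) - 4243} = \sqrt{-2 - 4243} = \sqrt{-4245} = i \sqrt{4245}$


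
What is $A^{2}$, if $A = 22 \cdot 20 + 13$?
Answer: $205209$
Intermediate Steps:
$A = 453$ ($A = 440 + 13 = 453$)
$A^{2} = 453^{2} = 205209$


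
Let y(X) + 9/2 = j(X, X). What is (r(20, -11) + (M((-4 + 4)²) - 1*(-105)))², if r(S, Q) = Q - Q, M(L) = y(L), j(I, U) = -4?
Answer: 37249/4 ≈ 9312.3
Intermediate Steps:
y(X) = -17/2 (y(X) = -9/2 - 4 = -17/2)
M(L) = -17/2
r(S, Q) = 0
(r(20, -11) + (M((-4 + 4)²) - 1*(-105)))² = (0 + (-17/2 - 1*(-105)))² = (0 + (-17/2 + 105))² = (0 + 193/2)² = (193/2)² = 37249/4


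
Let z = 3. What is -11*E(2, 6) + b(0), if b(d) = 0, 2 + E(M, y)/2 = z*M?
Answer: -88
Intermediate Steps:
E(M, y) = -4 + 6*M (E(M, y) = -4 + 2*(3*M) = -4 + 6*M)
-11*E(2, 6) + b(0) = -11*(-4 + 6*2) + 0 = -11*(-4 + 12) + 0 = -11*8 + 0 = -88 + 0 = -88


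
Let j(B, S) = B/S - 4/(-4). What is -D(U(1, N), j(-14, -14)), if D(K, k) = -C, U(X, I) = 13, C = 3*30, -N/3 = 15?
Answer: 90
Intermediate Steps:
N = -45 (N = -3*15 = -45)
C = 90
j(B, S) = 1 + B/S (j(B, S) = B/S - 4*(-¼) = B/S + 1 = 1 + B/S)
D(K, k) = -90 (D(K, k) = -1*90 = -90)
-D(U(1, N), j(-14, -14)) = -1*(-90) = 90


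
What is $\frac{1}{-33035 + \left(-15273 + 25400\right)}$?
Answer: $- \frac{1}{22908} \approx -4.3653 \cdot 10^{-5}$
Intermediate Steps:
$\frac{1}{-33035 + \left(-15273 + 25400\right)} = \frac{1}{-33035 + 10127} = \frac{1}{-22908} = - \frac{1}{22908}$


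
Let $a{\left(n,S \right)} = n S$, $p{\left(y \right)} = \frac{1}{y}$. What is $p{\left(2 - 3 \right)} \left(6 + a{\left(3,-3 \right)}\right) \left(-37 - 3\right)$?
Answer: $-120$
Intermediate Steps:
$a{\left(n,S \right)} = S n$
$p{\left(2 - 3 \right)} \left(6 + a{\left(3,-3 \right)}\right) \left(-37 - 3\right) = \frac{6 - 9}{2 - 3} \left(-37 - 3\right) = \frac{6 - 9}{-1} \left(-40\right) = \left(-1\right) \left(-3\right) \left(-40\right) = 3 \left(-40\right) = -120$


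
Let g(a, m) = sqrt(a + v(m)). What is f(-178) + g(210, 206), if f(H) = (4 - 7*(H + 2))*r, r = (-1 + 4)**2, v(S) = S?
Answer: 11124 + 4*sqrt(26) ≈ 11144.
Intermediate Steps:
g(a, m) = sqrt(a + m)
r = 9 (r = 3**2 = 9)
f(H) = -90 - 63*H (f(H) = (4 - 7*(H + 2))*9 = (4 - 7*(2 + H))*9 = (4 + (-14 - 7*H))*9 = (-10 - 7*H)*9 = -90 - 63*H)
f(-178) + g(210, 206) = (-90 - 63*(-178)) + sqrt(210 + 206) = (-90 + 11214) + sqrt(416) = 11124 + 4*sqrt(26)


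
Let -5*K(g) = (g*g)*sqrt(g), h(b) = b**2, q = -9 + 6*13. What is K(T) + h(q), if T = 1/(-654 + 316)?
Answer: 4761 - I*sqrt(2)/14851720 ≈ 4761.0 - 9.5222e-8*I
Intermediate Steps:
T = -1/338 (T = 1/(-338) = -1/338 ≈ -0.0029586)
q = 69 (q = -9 + 78 = 69)
K(g) = -g**(5/2)/5 (K(g) = -g*g*sqrt(g)/5 = -g**2*sqrt(g)/5 = -g**(5/2)/5)
K(T) + h(q) = -I*sqrt(2)/14851720 + 69**2 = -I*sqrt(2)/14851720 + 4761 = 4761 - I*sqrt(2)/14851720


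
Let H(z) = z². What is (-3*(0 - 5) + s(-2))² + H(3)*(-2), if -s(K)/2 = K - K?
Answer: 207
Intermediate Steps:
s(K) = 0 (s(K) = -2*(K - K) = -2*0 = 0)
(-3*(0 - 5) + s(-2))² + H(3)*(-2) = (-3*(0 - 5) + 0)² + 3²*(-2) = (-3*(-5) + 0)² + 9*(-2) = (15 + 0)² - 18 = 15² - 18 = 225 - 18 = 207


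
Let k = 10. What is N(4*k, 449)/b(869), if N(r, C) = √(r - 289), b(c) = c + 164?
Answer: I*√249/1033 ≈ 0.015276*I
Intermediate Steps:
b(c) = 164 + c
N(r, C) = √(-289 + r)
N(4*k, 449)/b(869) = √(-289 + 4*10)/(164 + 869) = √(-289 + 40)/1033 = √(-249)*(1/1033) = (I*√249)*(1/1033) = I*√249/1033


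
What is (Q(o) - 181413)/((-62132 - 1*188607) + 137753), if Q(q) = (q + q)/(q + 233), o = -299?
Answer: 2993165/1864269 ≈ 1.6055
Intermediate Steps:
Q(q) = 2*q/(233 + q) (Q(q) = (2*q)/(233 + q) = 2*q/(233 + q))
(Q(o) - 181413)/((-62132 - 1*188607) + 137753) = (2*(-299)/(233 - 299) - 181413)/((-62132 - 1*188607) + 137753) = (2*(-299)/(-66) - 181413)/((-62132 - 188607) + 137753) = (2*(-299)*(-1/66) - 181413)/(-250739 + 137753) = (299/33 - 181413)/(-112986) = -5986330/33*(-1/112986) = 2993165/1864269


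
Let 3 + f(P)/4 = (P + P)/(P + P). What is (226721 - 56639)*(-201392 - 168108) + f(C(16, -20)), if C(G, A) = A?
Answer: -62845299008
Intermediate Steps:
f(P) = -8 (f(P) = -12 + 4*((P + P)/(P + P)) = -12 + 4*((2*P)/((2*P))) = -12 + 4*((2*P)*(1/(2*P))) = -12 + 4*1 = -12 + 4 = -8)
(226721 - 56639)*(-201392 - 168108) + f(C(16, -20)) = (226721 - 56639)*(-201392 - 168108) - 8 = 170082*(-369500) - 8 = -62845299000 - 8 = -62845299008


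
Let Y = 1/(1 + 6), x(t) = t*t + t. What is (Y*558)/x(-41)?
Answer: 279/5740 ≈ 0.048606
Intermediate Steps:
x(t) = t + t² (x(t) = t² + t = t + t²)
Y = ⅐ (Y = 1/7 = ⅐ ≈ 0.14286)
(Y*558)/x(-41) = ((⅐)*558)/((-41*(1 - 41))) = 558/(7*((-41*(-40)))) = (558/7)/1640 = (558/7)*(1/1640) = 279/5740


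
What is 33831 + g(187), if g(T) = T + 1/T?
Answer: 6361367/187 ≈ 34018.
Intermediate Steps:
33831 + g(187) = 33831 + (187 + 1/187) = 33831 + 34970/187 = 6361367/187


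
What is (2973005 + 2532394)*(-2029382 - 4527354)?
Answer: -36097447817664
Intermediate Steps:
(2973005 + 2532394)*(-2029382 - 4527354) = 5505399*(-6556736) = -36097447817664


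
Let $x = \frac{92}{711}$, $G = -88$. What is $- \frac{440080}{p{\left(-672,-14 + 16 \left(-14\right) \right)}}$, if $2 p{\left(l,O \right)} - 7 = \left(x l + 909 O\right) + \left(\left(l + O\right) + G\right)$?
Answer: $\frac{208597920}{51528529} \approx 4.0482$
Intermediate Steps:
$x = \frac{92}{711}$ ($x = 92 \cdot \frac{1}{711} = \frac{92}{711} \approx 0.1294$)
$p{\left(l,O \right)} = - \frac{81}{2} + 455 O + \frac{803 l}{1422}$ ($p{\left(l,O \right)} = \frac{7}{2} + \frac{\left(\frac{92 l}{711} + 909 O\right) - \left(88 - O - l\right)}{2} = \frac{7}{2} + \frac{\left(909 O + \frac{92 l}{711}\right) - \left(88 - O - l\right)}{2} = \frac{7}{2} + \frac{\left(909 O + \frac{92 l}{711}\right) + \left(-88 + O + l\right)}{2} = \frac{7}{2} + \frac{-88 + 910 O + \frac{803 l}{711}}{2} = \frac{7}{2} + \left(-44 + 455 O + \frac{803 l}{1422}\right) = - \frac{81}{2} + 455 O + \frac{803 l}{1422}$)
$- \frac{440080}{p{\left(-672,-14 + 16 \left(-14\right) \right)}} = - \frac{440080}{- \frac{81}{2} + 455 \left(-14 + 16 \left(-14\right)\right) + \frac{803}{1422} \left(-672\right)} = - \frac{440080}{- \frac{81}{2} + 455 \left(-14 - 224\right) - \frac{89936}{237}} = - \frac{440080}{- \frac{81}{2} + 455 \left(-238\right) - \frac{89936}{237}} = - \frac{440080}{- \frac{81}{2} - 108290 - \frac{89936}{237}} = - \frac{440080}{- \frac{51528529}{474}} = \left(-440080\right) \left(- \frac{474}{51528529}\right) = \frac{208597920}{51528529}$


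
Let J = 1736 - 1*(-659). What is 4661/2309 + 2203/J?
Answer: 16249822/5530055 ≈ 2.9385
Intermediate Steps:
J = 2395 (J = 1736 + 659 = 2395)
4661/2309 + 2203/J = 4661/2309 + 2203/2395 = 16249822/5530055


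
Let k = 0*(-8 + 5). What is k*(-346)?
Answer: 0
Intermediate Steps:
k = 0 (k = 0*(-3) = 0)
k*(-346) = 0*(-346) = 0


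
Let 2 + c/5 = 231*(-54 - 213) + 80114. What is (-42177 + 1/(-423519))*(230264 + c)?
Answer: -5759650750227296/423519 ≈ -1.3600e+10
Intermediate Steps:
c = 92175 (c = -10 + 5*(231*(-54 - 213) + 80114) = -10 + 5*(231*(-267) + 80114) = -10 + 5*(-61677 + 80114) = -10 + 5*18437 = -10 + 92185 = 92175)
(-42177 + 1/(-423519))*(230264 + c) = (-42177 + 1/(-423519))*(230264 + 92175) = (-42177 - 1/423519)*322439 = -17862760864/423519*322439 = -5759650750227296/423519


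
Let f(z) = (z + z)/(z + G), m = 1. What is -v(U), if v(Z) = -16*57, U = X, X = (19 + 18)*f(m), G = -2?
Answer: 912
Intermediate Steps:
f(z) = 2*z/(-2 + z) (f(z) = (z + z)/(z - 2) = (2*z)/(-2 + z) = 2*z/(-2 + z))
X = -74 (X = (19 + 18)*(2*1/(-2 + 1)) = 37*(2*1/(-1)) = 37*(2*1*(-1)) = 37*(-2) = -74)
U = -74
v(Z) = -912
-v(U) = -1*(-912) = 912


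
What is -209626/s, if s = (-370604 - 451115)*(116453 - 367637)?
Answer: -281/276679176 ≈ -1.0156e-6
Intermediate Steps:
s = 206402665296 (s = -821719*(-251184) = 206402665296)
-209626/s = -209626/206402665296 = -209626*1/206402665296 = -281/276679176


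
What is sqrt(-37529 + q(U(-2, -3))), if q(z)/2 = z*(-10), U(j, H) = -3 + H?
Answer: I*sqrt(37409) ≈ 193.41*I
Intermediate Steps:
q(z) = -20*z (q(z) = 2*(z*(-10)) = 2*(-10*z) = -20*z)
sqrt(-37529 + q(U(-2, -3))) = sqrt(-37529 - 20*(-3 - 3)) = sqrt(-37529 - 20*(-6)) = sqrt(-37529 + 120) = sqrt(-37409) = I*sqrt(37409)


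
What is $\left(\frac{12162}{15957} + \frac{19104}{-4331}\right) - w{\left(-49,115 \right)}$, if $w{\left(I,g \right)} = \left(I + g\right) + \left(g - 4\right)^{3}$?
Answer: $- \frac{31507157721835}{23036589} \approx -1.3677 \cdot 10^{6}$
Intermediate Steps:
$w{\left(I,g \right)} = I + g + \left(-4 + g\right)^{3}$ ($w{\left(I,g \right)} = \left(I + g\right) + \left(g - 4\right)^{3} = \left(I + g\right) + \left(-4 + g\right)^{3} = I + g + \left(-4 + g\right)^{3}$)
$\left(\frac{12162}{15957} + \frac{19104}{-4331}\right) - w{\left(-49,115 \right)} = \left(\frac{12162}{15957} + \frac{19104}{-4331}\right) - \left(-49 + 115 + \left(-4 + 115\right)^{3}\right) = \left(12162 \cdot \frac{1}{15957} + 19104 \left(- \frac{1}{4331}\right)\right) - \left(-49 + 115 + 111^{3}\right) = \left(\frac{4054}{5319} - \frac{19104}{4331}\right) - \left(-49 + 115 + 1367631\right) = - \frac{84056302}{23036589} - 1367697 = - \frac{31507157721835}{23036589}$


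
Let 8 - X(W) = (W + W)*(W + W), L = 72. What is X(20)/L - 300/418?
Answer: -42941/1881 ≈ -22.829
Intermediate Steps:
X(W) = 8 - 4*W² (X(W) = 8 - (W + W)*(W + W) = 8 - 2*W*2*W = 8 - 4*W²)
X(20)/L - 300/418 = (8 - 4*20²)/72 - 300/418 = (8 - 4*400)*(1/72) - 300*1/418 = (8 - 1600)*(1/72) - 150/209 = -1592*1/72 - 150/209 = -199/9 - 150/209 = -42941/1881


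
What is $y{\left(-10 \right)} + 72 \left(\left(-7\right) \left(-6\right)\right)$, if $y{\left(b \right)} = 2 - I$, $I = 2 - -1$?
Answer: $3023$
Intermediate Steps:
$I = 3$ ($I = 2 + 1 = 3$)
$y{\left(b \right)} = -1$ ($y{\left(b \right)} = 2 - 3 = -1$)
$y{\left(-10 \right)} + 72 \left(\left(-7\right) \left(-6\right)\right) = -1 + 72 \left(\left(-7\right) \left(-6\right)\right) = -1 + 72 \cdot 42 = -1 + 3024 = 3023$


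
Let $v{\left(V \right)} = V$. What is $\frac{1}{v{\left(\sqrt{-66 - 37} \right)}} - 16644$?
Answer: $-16644 - \frac{i \sqrt{103}}{103} \approx -16644.0 - 0.098533 i$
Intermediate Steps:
$\frac{1}{v{\left(\sqrt{-66 - 37} \right)}} - 16644 = \frac{1}{\sqrt{-66 - 37}} - 16644 = \frac{1}{\sqrt{-103}} - 16644 = \frac{1}{i \sqrt{103}} - 16644 = - \frac{i \sqrt{103}}{103} - 16644 = -16644 - \frac{i \sqrt{103}}{103}$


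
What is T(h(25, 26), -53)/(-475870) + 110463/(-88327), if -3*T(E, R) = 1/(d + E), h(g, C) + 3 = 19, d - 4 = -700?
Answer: -107234696820727/85745625759600 ≈ -1.2506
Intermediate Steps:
d = -696 (d = 4 - 700 = -696)
h(g, C) = 16 (h(g, C) = -3 + 19 = 16)
T(E, R) = -1/(3*(-696 + E))
T(h(25, 26), -53)/(-475870) + 110463/(-88327) = -1/(-2088 + 3*16)/(-475870) + 110463/(-88327) = -1/(-2088 + 48)*(-1/475870) + 110463*(-1/88327) = -1/(-2040)*(-1/475870) - 110463/88327 = -1*(-1/2040)*(-1/475870) - 110463/88327 = (1/2040)*(-1/475870) - 110463/88327 = -1/970774800 - 110463/88327 = -107234696820727/85745625759600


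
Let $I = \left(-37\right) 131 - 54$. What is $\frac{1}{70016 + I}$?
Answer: $\frac{1}{65115} \approx 1.5357 \cdot 10^{-5}$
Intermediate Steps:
$I = -4901$ ($I = -4847 - 54 = -4901$)
$\frac{1}{70016 + I} = \frac{1}{70016 - 4901} = \frac{1}{65115}$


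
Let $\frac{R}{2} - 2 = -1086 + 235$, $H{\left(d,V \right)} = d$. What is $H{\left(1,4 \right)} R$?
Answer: $-1698$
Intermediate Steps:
$R = -1698$ ($R = 4 + 2 \left(-1086 + 235\right) = 4 + 2 \left(-851\right) = 4 - 1702 = -1698$)
$H{\left(1,4 \right)} R = 1 \left(-1698\right) = -1698$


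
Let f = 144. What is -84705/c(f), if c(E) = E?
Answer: -28235/48 ≈ -588.23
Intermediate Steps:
-84705/c(f) = -84705/144 = -84705*1/144 = -28235/48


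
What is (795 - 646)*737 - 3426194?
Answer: -3316381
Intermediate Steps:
(795 - 646)*737 - 3426194 = 149*737 - 3426194 = 109813 - 3426194 = -3316381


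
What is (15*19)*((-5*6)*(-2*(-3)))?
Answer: -51300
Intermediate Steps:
(15*19)*((-5*6)*(-2*(-3))) = 285*(-30*6) = 285*(-180) = -51300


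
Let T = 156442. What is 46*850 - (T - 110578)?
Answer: -6764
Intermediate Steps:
46*850 - (T - 110578) = 46*850 - (156442 - 110578) = 39100 - 1*45864 = 39100 - 45864 = -6764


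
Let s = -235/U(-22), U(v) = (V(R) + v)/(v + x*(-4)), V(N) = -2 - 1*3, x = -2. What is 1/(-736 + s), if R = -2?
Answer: -27/23162 ≈ -0.0011657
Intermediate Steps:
V(N) = -5 (V(N) = -2 - 3 = -5)
U(v) = (-5 + v)/(8 + v) (U(v) = (-5 + v)/(v - 2*(-4)) = (-5 + v)/(v + 8) = (-5 + v)/(8 + v))
s = -3290/27 (s = -235*(8 - 22)/(-5 - 22) = -235/(-27/(-14)) = -235/((-1/14*(-27))) = -235/27/14 = -235*14/27 = -3290/27 ≈ -121.85)
1/(-736 + s) = 1/(-736 - 3290/27) = 1/(-23162/27) = -27/23162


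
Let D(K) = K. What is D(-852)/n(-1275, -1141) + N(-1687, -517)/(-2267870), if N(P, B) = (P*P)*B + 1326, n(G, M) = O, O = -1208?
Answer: 111208794926/171224185 ≈ 649.49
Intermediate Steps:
n(G, M) = -1208
N(P, B) = 1326 + B*P² (N(P, B) = P²*B + 1326 = B*P² + 1326 = 1326 + B*P²)
D(-852)/n(-1275, -1141) + N(-1687, -517)/(-2267870) = -852/(-1208) + (1326 - 517*(-1687)²)/(-2267870) = -852*(-1/1208) + (1326 - 517*2845969)*(-1/2267870) = 213/302 + (1326 - 1471365973)*(-1/2267870) = 213/302 - 1471364647*(-1/2267870) = 213/302 + 1471364647/2267870 = 111208794926/171224185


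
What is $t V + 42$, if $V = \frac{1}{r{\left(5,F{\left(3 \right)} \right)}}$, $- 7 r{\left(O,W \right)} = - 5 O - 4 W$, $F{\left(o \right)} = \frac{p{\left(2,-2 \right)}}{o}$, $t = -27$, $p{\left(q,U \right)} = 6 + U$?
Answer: $\frac{465}{13} \approx 35.769$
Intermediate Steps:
$F{\left(o \right)} = \frac{4}{o}$ ($F{\left(o \right)} = \frac{6 - 2}{o} = \frac{4}{o}$)
$r{\left(O,W \right)} = \frac{4 W}{7} + \frac{5 O}{7}$ ($r{\left(O,W \right)} = - \frac{- 5 O - 4 W}{7} = \frac{4 W}{7} + \frac{5 O}{7}$)
$V = \frac{3}{13}$ ($V = \frac{1}{\frac{4 \cdot \frac{4}{3}}{7} + \frac{5}{7} \cdot 5} = \frac{1}{\frac{4 \cdot 4 \cdot \frac{1}{3}}{7} + \frac{25}{7}} = \frac{1}{\frac{4}{7} \cdot \frac{4}{3} + \frac{25}{7}} = \frac{1}{\frac{16}{21} + \frac{25}{7}} = \frac{1}{\frac{13}{3}} = \frac{3}{13} \approx 0.23077$)
$t V + 42 = \left(-27\right) \frac{3}{13} + 42 = - \frac{81}{13} + 42 = \frac{465}{13}$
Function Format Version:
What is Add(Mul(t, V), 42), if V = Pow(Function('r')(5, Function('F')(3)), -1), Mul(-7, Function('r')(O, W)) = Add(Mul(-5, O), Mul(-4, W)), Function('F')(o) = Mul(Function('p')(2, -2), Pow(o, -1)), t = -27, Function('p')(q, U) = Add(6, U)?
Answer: Rational(465, 13) ≈ 35.769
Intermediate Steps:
Function('F')(o) = Mul(4, Pow(o, -1)) (Function('F')(o) = Mul(Add(6, -2), Pow(o, -1)) = Mul(4, Pow(o, -1)))
Function('r')(O, W) = Add(Mul(Rational(4, 7), W), Mul(Rational(5, 7), O)) (Function('r')(O, W) = Mul(Rational(-1, 7), Add(Mul(-5, O), Mul(-4, W))) = Add(Mul(Rational(4, 7), W), Mul(Rational(5, 7), O)))
V = Rational(3, 13) (V = Pow(Add(Mul(Rational(4, 7), Mul(4, Pow(3, -1))), Mul(Rational(5, 7), 5)), -1) = Pow(Add(Mul(Rational(4, 7), Mul(4, Rational(1, 3))), Rational(25, 7)), -1) = Pow(Add(Mul(Rational(4, 7), Rational(4, 3)), Rational(25, 7)), -1) = Pow(Add(Rational(16, 21), Rational(25, 7)), -1) = Pow(Rational(13, 3), -1) = Rational(3, 13) ≈ 0.23077)
Add(Mul(t, V), 42) = Add(Mul(-27, Rational(3, 13)), 42) = Add(Rational(-81, 13), 42) = Rational(465, 13)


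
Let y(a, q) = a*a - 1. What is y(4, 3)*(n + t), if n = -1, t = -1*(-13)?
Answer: 180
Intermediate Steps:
y(a, q) = -1 + a² (y(a, q) = a² - 1 = -1 + a²)
t = 13
y(4, 3)*(n + t) = (-1 + 4²)*(-1 + 13) = (-1 + 16)*12 = 15*12 = 180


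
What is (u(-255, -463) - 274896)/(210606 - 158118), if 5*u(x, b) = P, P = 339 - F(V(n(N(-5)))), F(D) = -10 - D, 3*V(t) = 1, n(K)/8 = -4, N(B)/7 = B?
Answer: -515299/98415 ≈ -5.2360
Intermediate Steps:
N(B) = 7*B
n(K) = -32 (n(K) = 8*(-4) = -32)
V(t) = ⅓ (V(t) = (⅓)*1 = ⅓)
P = 1048/3 (P = 339 - (-10 - 1*⅓) = 339 - (-10 - ⅓) = 339 - 1*(-31/3) = 339 + 31/3 = 1048/3 ≈ 349.33)
u(x, b) = 1048/15 (u(x, b) = (⅕)*(1048/3) = 1048/15)
(u(-255, -463) - 274896)/(210606 - 158118) = (1048/15 - 274896)/(210606 - 158118) = -4122392/15/52488 = -4122392/15*1/52488 = -515299/98415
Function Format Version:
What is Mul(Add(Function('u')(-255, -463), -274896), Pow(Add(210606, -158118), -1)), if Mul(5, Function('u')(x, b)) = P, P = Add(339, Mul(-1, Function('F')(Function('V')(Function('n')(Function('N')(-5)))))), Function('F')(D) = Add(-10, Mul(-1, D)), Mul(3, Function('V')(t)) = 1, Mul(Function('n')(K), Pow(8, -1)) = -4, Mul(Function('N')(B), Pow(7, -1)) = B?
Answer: Rational(-515299, 98415) ≈ -5.2360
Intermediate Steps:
Function('N')(B) = Mul(7, B)
Function('n')(K) = -32 (Function('n')(K) = Mul(8, -4) = -32)
Function('V')(t) = Rational(1, 3) (Function('V')(t) = Mul(Rational(1, 3), 1) = Rational(1, 3))
P = Rational(1048, 3) (P = Add(339, Mul(-1, Add(-10, Mul(-1, Rational(1, 3))))) = Add(339, Mul(-1, Add(-10, Rational(-1, 3)))) = Add(339, Mul(-1, Rational(-31, 3))) = Add(339, Rational(31, 3)) = Rational(1048, 3) ≈ 349.33)
Function('u')(x, b) = Rational(1048, 15) (Function('u')(x, b) = Mul(Rational(1, 5), Rational(1048, 3)) = Rational(1048, 15))
Mul(Add(Function('u')(-255, -463), -274896), Pow(Add(210606, -158118), -1)) = Mul(Add(Rational(1048, 15), -274896), Pow(Add(210606, -158118), -1)) = Mul(Rational(-4122392, 15), Pow(52488, -1)) = Mul(Rational(-4122392, 15), Rational(1, 52488)) = Rational(-515299, 98415)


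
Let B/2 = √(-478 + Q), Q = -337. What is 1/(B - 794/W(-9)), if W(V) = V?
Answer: 3573/447248 - 81*I*√815/447248 ≈ 0.0079889 - 0.0051703*I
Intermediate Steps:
B = 2*I*√815 (B = 2*√(-478 - 337) = 2*√(-815) = 2*(I*√815) = 2*I*√815 ≈ 57.096*I)
1/(B - 794/W(-9)) = 1/(2*I*√815 - 794/(-9)) = 1/(2*I*√815 - 794*(-⅑)) = 1/(2*I*√815 + 794/9) = 1/(794/9 + 2*I*√815)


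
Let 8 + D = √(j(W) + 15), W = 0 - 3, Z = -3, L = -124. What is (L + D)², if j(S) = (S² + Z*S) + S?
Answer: (132 - √30)² ≈ 16008.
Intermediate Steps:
W = -3
j(S) = S² - 2*S (j(S) = (S² - 3*S) + S = S² - 2*S)
D = -8 + √30 (D = -8 + √(-3*(-2 - 3) + 15) = -8 + √(-3*(-5) + 15) = -8 + √(15 + 15) = -8 + √30 ≈ -2.5228)
(L + D)² = (-124 + (-8 + √30))² = (-132 + √30)²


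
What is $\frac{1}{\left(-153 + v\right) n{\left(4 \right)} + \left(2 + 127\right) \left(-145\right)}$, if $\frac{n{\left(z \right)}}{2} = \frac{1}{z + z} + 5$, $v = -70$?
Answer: $- \frac{4}{83963} \approx -4.764 \cdot 10^{-5}$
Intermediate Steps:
$n{\left(z \right)} = 10 + \frac{1}{z}$ ($n{\left(z \right)} = 2 \left(\frac{1}{z + z} + 5\right) = 2 \left(\frac{1}{2 z} + 5\right) = 2 \left(5 + \frac{1}{2 z}\right) = 10 + \frac{1}{z}$)
$\frac{1}{\left(-153 + v\right) n{\left(4 \right)} + \left(2 + 127\right) \left(-145\right)} = \frac{1}{\left(-153 - 70\right) \left(10 + \frac{1}{4}\right) + \left(2 + 127\right) \left(-145\right)} = \frac{1}{- 223 \left(10 + \frac{1}{4}\right) + 129 \left(-145\right)} = \frac{1}{\left(-223\right) \frac{41}{4} - 18705} = \frac{1}{- \frac{9143}{4} - 18705} = \frac{1}{- \frac{83963}{4}} = - \frac{4}{83963}$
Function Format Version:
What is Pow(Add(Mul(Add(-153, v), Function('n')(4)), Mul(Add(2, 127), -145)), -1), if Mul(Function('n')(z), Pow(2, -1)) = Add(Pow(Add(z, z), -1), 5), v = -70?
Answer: Rational(-4, 83963) ≈ -4.7640e-5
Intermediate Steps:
Function('n')(z) = Add(10, Pow(z, -1)) (Function('n')(z) = Mul(2, Add(Pow(Add(z, z), -1), 5)) = Mul(2, Add(Pow(Mul(2, z), -1), 5)) = Mul(2, Add(Mul(Rational(1, 2), Pow(z, -1)), 5)) = Mul(2, Add(5, Mul(Rational(1, 2), Pow(z, -1)))) = Add(10, Pow(z, -1)))
Pow(Add(Mul(Add(-153, v), Function('n')(4)), Mul(Add(2, 127), -145)), -1) = Pow(Add(Mul(Add(-153, -70), Add(10, Pow(4, -1))), Mul(Add(2, 127), -145)), -1) = Pow(Add(Mul(-223, Add(10, Rational(1, 4))), Mul(129, -145)), -1) = Pow(Add(Mul(-223, Rational(41, 4)), -18705), -1) = Pow(Add(Rational(-9143, 4), -18705), -1) = Pow(Rational(-83963, 4), -1) = Rational(-4, 83963)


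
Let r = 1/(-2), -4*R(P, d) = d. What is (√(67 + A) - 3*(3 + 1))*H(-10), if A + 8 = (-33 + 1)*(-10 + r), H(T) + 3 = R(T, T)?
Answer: 6 - √395/2 ≈ -3.9373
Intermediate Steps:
R(P, d) = -d/4
H(T) = -3 - T/4
r = -½ ≈ -0.50000
A = 328 (A = -8 + (-33 + 1)*(-10 - ½) = -8 - 32*(-21/2) = -8 + 336 = 328)
(√(67 + A) - 3*(3 + 1))*H(-10) = (√(67 + 328) - 3*(3 + 1))*(-3 - ¼*(-10)) = (√395 - 3*4)*(-3 + 5/2) = (√395 - 12)*(-½) = (-12 + √395)*(-½) = 6 - √395/2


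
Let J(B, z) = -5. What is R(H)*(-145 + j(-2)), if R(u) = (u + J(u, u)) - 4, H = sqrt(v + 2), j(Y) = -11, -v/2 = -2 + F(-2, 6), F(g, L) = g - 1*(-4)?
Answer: 1404 - 156*sqrt(2) ≈ 1183.4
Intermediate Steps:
F(g, L) = 4 + g (F(g, L) = g + 4 = 4 + g)
v = 0 (v = -2*(-2 + (4 - 2)) = -2*(-2 + 2) = -2*0 = 0)
H = sqrt(2) (H = sqrt(0 + 2) = sqrt(2) ≈ 1.4142)
R(u) = -9 + u (R(u) = (u - 5) - 4 = (-5 + u) - 4 = -9 + u)
R(H)*(-145 + j(-2)) = (-9 + sqrt(2))*(-145 - 11) = (-9 + sqrt(2))*(-156) = 1404 - 156*sqrt(2)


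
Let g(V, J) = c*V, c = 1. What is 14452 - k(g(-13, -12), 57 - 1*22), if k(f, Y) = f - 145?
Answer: 14610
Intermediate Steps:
g(V, J) = V (g(V, J) = 1*V = V)
k(f, Y) = -145 + f
14452 - k(g(-13, -12), 57 - 1*22) = 14452 - (-145 - 13) = 14452 - 1*(-158) = 14452 + 158 = 14610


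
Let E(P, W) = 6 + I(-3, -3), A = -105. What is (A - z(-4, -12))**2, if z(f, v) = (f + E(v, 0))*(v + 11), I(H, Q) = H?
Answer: 11236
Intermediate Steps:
E(P, W) = 3 (E(P, W) = 6 - 3 = 3)
z(f, v) = (3 + f)*(11 + v) (z(f, v) = (f + 3)*(v + 11) = (3 + f)*(11 + v))
(A - z(-4, -12))**2 = (-105 - (33 + 3*(-12) + 11*(-4) - 4*(-12)))**2 = (-105 - (33 - 36 - 44 + 48))**2 = (-105 - 1*1)**2 = (-105 - 1)**2 = (-106)**2 = 11236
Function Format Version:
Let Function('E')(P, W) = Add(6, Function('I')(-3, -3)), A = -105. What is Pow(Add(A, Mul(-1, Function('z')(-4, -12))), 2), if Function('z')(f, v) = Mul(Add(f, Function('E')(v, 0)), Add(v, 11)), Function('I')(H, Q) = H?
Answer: 11236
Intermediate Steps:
Function('E')(P, W) = 3 (Function('E')(P, W) = Add(6, -3) = 3)
Function('z')(f, v) = Mul(Add(3, f), Add(11, v)) (Function('z')(f, v) = Mul(Add(f, 3), Add(v, 11)) = Mul(Add(3, f), Add(11, v)))
Pow(Add(A, Mul(-1, Function('z')(-4, -12))), 2) = Pow(Add(-105, Mul(-1, Add(33, Mul(3, -12), Mul(11, -4), Mul(-4, -12)))), 2) = Pow(Add(-105, Mul(-1, Add(33, -36, -44, 48))), 2) = Pow(Add(-105, Mul(-1, 1)), 2) = Pow(Add(-105, -1), 2) = Pow(-106, 2) = 11236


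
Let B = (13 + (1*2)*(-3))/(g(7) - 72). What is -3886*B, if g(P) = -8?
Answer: 13601/40 ≈ 340.02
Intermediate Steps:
B = -7/80 (B = (13 + (1*2)*(-3))/(-8 - 72) = (13 + 2*(-3))/(-80) = (13 - 6)*(-1/80) = 7*(-1/80) = -7/80 ≈ -0.087500)
-3886*B = -3886*(-7/80) = 13601/40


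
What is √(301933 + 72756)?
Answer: √374689 ≈ 612.12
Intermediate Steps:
√(301933 + 72756) = √374689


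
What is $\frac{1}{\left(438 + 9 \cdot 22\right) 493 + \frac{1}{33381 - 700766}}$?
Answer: $\frac{667385}{209257231979} \approx 3.1893 \cdot 10^{-6}$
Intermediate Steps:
$\frac{1}{\left(438 + 9 \cdot 22\right) 493 + \frac{1}{33381 - 700766}} = \frac{1}{\left(438 + 198\right) 493 + \frac{1}{-667385}} = \frac{1}{636 \cdot 493 - \frac{1}{667385}} = \frac{1}{313548 - \frac{1}{667385}} = \frac{1}{\frac{209257231979}{667385}} = \frac{667385}{209257231979}$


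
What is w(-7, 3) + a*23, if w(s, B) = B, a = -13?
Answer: -296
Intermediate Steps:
w(-7, 3) + a*23 = 3 - 13*23 = 3 - 299 = -296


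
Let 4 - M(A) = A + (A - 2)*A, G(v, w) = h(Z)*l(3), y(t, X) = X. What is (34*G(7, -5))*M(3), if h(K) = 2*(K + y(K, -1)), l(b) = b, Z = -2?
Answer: 1224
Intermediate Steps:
h(K) = -2 + 2*K (h(K) = 2*(K - 1) = 2*(-1 + K) = -2 + 2*K)
G(v, w) = -18 (G(v, w) = (-2 + 2*(-2))*3 = (-2 - 4)*3 = -6*3 = -18)
M(A) = 4 - A - A*(-2 + A) (M(A) = 4 - (A + (A - 2)*A) = 4 - (A + (-2 + A)*A) = 4 - (A + A*(-2 + A)) = 4 + (-A - A*(-2 + A)) = 4 - A - A*(-2 + A))
(34*G(7, -5))*M(3) = (34*(-18))*(4 + 3 - 1*3**2) = -612*(4 + 3 - 1*9) = -612*(4 + 3 - 9) = -612*(-2) = 1224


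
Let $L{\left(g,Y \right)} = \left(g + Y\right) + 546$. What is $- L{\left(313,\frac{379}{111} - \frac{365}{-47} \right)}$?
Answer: $- \frac{4539731}{5217} \approx -870.18$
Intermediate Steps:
$L{\left(g,Y \right)} = 546 + Y + g$ ($L{\left(g,Y \right)} = \left(Y + g\right) + 546 = 546 + Y + g$)
$- L{\left(313,\frac{379}{111} - \frac{365}{-47} \right)} = - (546 + \left(\frac{379}{111} - \frac{365}{-47}\right) + 313) = - (546 + \left(379 \cdot \frac{1}{111} - - \frac{365}{47}\right) + 313) = - (546 + \left(\frac{379}{111} + \frac{365}{47}\right) + 313) = - (546 + \frac{58328}{5217} + 313) = \left(-1\right) \frac{4539731}{5217} = - \frac{4539731}{5217}$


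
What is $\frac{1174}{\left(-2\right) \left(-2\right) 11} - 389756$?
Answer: $- \frac{8574045}{22} \approx -3.8973 \cdot 10^{5}$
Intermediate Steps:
$\frac{1174}{\left(-2\right) \left(-2\right) 11} - 389756 = \frac{1174}{4 \cdot 11} - 389756 = \frac{1174}{44} - 389756 = 1174 \cdot \frac{1}{44} - 389756 = \frac{587}{22} - 389756 = - \frac{8574045}{22}$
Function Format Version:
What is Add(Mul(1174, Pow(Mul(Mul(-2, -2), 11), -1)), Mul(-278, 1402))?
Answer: Rational(-8574045, 22) ≈ -3.8973e+5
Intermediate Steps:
Add(Mul(1174, Pow(Mul(Mul(-2, -2), 11), -1)), Mul(-278, 1402)) = Add(Mul(1174, Pow(Mul(4, 11), -1)), -389756) = Add(Mul(1174, Pow(44, -1)), -389756) = Add(Mul(1174, Rational(1, 44)), -389756) = Add(Rational(587, 22), -389756) = Rational(-8574045, 22)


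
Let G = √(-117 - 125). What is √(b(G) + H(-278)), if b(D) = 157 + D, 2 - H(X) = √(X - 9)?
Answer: √(159 - I*√287 + 11*I*√2) ≈ 12.61 - 0.05491*I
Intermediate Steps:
H(X) = 2 - √(-9 + X) (H(X) = 2 - √(X - 9) = 2 - √(-9 + X))
G = 11*I*√2 (G = √(-242) = 11*I*√2 ≈ 15.556*I)
√(b(G) + H(-278)) = √((157 + 11*I*√2) + (2 - √(-9 - 278))) = √((157 + 11*I*√2) + (2 - √(-287))) = √((157 + 11*I*√2) + (2 - I*√287)) = √(159 - I*√287 + 11*I*√2)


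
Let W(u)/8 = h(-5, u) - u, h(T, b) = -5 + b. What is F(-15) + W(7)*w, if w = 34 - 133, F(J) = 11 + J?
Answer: 3956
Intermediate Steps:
W(u) = -40 (W(u) = 8*((-5 + u) - u) = 8*(-5) = -40)
w = -99
F(-15) + W(7)*w = (11 - 15) - 40*(-99) = -4 + 3960 = 3956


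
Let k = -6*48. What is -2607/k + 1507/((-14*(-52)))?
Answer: 97163/8736 ≈ 11.122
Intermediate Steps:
k = -288
-2607/k + 1507/((-14*(-52))) = -2607/(-288) + 1507/((-14*(-52))) = -2607*(-1/288) + 1507/728 = 869/96 + 1507*(1/728) = 869/96 + 1507/728 = 97163/8736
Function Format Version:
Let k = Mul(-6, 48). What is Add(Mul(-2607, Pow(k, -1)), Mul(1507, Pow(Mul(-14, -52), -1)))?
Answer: Rational(97163, 8736) ≈ 11.122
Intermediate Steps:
k = -288
Add(Mul(-2607, Pow(k, -1)), Mul(1507, Pow(Mul(-14, -52), -1))) = Add(Mul(-2607, Pow(-288, -1)), Mul(1507, Pow(Mul(-14, -52), -1))) = Add(Mul(-2607, Rational(-1, 288)), Mul(1507, Pow(728, -1))) = Add(Rational(869, 96), Mul(1507, Rational(1, 728))) = Add(Rational(869, 96), Rational(1507, 728)) = Rational(97163, 8736)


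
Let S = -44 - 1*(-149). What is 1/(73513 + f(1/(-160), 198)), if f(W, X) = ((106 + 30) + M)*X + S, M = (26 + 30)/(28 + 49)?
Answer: 1/100690 ≈ 9.9315e-6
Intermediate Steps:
S = 105 (S = -44 + 149 = 105)
M = 8/11 (M = 56/77 = 56*(1/77) = 8/11 ≈ 0.72727)
f(W, X) = 105 + 1504*X/11 (f(W, X) = ((106 + 30) + 8/11)*X + 105 = (136 + 8/11)*X + 105 = 1504*X/11 + 105 = 105 + 1504*X/11)
1/(73513 + f(1/(-160), 198)) = 1/(73513 + (105 + (1504/11)*198)) = 1/(73513 + (105 + 27072)) = 1/(73513 + 27177) = 1/100690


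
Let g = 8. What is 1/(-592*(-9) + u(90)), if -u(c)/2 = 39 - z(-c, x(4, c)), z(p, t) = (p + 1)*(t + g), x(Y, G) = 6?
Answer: 1/2758 ≈ 0.00036258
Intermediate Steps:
z(p, t) = (1 + p)*(8 + t) (z(p, t) = (p + 1)*(t + 8) = (1 + p)*(8 + t))
u(c) = -50 - 28*c (u(c) = -2*(39 - (8 + 6 + 8*(-c) - c*6)) = -2*(39 - (8 + 6 - 8*c - 6*c)) = -2*(39 - (14 - 14*c)) = -2*(39 + (-14 + 14*c)) = -2*(25 + 14*c) = -50 - 28*c)
1/(-592*(-9) + u(90)) = 1/(-592*(-9) + (-50 - 28*90)) = 1/(5328 + (-50 - 2520)) = 1/(5328 - 2570) = 1/2758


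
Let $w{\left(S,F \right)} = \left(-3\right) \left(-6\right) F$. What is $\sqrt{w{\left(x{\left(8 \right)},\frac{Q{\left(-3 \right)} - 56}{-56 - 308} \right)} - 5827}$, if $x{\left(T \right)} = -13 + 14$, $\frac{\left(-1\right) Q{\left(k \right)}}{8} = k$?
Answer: $\frac{i \sqrt{48240283}}{91} \approx 76.324 i$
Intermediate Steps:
$Q{\left(k \right)} = - 8 k$
$x{\left(T \right)} = 1$
$w{\left(S,F \right)} = 18 F$
$\sqrt{w{\left(x{\left(8 \right)},\frac{Q{\left(-3 \right)} - 56}{-56 - 308} \right)} - 5827} = \sqrt{18 \frac{\left(-8\right) \left(-3\right) - 56}{-56 - 308} - 5827} = \sqrt{18 \frac{24 - 56}{-364} - 5827} = \sqrt{18 \left(\left(-32\right) \left(- \frac{1}{364}\right)\right) - 5827} = \sqrt{18 \cdot \frac{8}{91} - 5827} = \sqrt{\frac{144}{91} - 5827} = \sqrt{- \frac{530113}{91}} = \frac{i \sqrt{48240283}}{91}$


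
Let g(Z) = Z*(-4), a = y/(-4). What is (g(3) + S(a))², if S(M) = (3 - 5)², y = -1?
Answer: 64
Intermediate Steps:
a = ¼ (a = -1/(-4) = -1*(-¼) = ¼ ≈ 0.25000)
g(Z) = -4*Z
S(M) = 4 (S(M) = (-2)² = 4)
(g(3) + S(a))² = (-4*3 + 4)² = (-12 + 4)² = (-8)² = 64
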